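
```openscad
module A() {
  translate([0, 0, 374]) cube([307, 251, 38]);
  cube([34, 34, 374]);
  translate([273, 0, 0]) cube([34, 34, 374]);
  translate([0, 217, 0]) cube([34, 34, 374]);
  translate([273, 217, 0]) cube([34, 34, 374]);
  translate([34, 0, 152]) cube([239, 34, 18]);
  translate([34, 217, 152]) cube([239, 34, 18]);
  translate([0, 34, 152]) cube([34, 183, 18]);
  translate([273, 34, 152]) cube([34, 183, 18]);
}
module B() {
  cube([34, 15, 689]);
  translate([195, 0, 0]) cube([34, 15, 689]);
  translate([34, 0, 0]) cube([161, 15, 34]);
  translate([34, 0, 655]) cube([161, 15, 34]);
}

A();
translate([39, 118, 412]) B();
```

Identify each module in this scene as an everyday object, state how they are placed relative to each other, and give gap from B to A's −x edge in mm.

A is a stool. B is a picture frame. The picture frame is on top of the stool, centred. The gap from the picture frame to the stool's −x edge is 39 mm.

The picture frame's min-x is at 39; the stool's min-x is 0; gap = 39 mm.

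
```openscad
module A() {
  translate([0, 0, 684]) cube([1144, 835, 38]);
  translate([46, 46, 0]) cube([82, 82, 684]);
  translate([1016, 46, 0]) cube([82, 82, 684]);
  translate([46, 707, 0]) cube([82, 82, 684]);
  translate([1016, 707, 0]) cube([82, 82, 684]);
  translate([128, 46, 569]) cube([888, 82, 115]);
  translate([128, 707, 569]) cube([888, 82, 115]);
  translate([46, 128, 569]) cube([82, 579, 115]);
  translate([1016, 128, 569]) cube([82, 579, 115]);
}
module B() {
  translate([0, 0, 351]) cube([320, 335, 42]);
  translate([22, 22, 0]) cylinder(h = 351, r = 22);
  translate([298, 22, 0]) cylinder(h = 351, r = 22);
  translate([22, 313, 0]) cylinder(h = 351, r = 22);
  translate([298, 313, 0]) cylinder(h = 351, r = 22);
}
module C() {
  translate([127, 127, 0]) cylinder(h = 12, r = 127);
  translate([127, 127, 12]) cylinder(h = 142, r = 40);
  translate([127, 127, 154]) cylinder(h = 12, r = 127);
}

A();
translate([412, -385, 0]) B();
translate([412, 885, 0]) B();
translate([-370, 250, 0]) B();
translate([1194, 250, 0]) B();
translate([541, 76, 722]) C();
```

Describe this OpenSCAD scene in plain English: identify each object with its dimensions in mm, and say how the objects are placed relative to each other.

A is a table: top 1144 mm (x) × 835 mm (y), 38 mm thick, upper face at z = 722 mm, on four 82×82 mm square legs, each inset 46 mm from the nearest pair of top edges, running from z = 0 to the bottom of the top. Four apron rails, 82 mm thick and 115 mm tall, run between adjacent legs with their top edges flush with the underside of the top and their outer faces flush with the legs' outer faces.

B is a four-legged stool. The seat is 320×335 mm, 42 mm thick, top at z = 393 mm. It stands on four round legs, each 44 mm in diameter, from z = 0 to the seat underside, each leg's axis is inset half a diameter from the nearest pair of seat edges (so the leg's bounding box is flush with the corner).

C is a spool: two coaxial disc flanges of radius 127 mm and thickness 12 mm, joined by a core cylinder of radius 40 mm and height 142 mm. The lower flange rests on z = 0 and the three cylinders share a vertical axis.

Four stools sit around the table at the −y, +y, −x, +x sides. The spool is on top of the table.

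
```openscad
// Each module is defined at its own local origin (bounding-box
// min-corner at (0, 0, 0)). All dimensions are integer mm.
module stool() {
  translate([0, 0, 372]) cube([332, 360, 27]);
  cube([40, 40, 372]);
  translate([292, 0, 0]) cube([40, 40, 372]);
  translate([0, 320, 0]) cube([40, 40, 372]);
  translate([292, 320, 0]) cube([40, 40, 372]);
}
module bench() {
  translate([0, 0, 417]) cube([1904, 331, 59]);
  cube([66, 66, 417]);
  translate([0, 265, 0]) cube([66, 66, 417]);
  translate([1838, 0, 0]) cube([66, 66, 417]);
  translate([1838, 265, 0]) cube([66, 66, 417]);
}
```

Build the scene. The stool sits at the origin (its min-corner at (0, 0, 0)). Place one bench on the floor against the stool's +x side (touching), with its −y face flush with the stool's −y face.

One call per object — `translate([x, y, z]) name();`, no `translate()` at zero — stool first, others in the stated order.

stool();
translate([332, 0, 0]) bench();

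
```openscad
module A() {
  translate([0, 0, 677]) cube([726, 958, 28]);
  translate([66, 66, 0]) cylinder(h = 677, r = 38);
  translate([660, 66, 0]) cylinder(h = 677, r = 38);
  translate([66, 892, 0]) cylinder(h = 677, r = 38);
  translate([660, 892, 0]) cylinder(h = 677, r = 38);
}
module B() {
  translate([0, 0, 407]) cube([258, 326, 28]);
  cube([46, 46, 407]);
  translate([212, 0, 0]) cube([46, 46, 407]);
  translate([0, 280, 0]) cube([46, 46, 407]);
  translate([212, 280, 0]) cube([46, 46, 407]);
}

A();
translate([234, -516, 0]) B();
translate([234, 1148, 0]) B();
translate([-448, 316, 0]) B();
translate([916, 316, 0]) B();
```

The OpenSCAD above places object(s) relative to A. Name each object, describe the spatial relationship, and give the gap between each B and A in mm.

A is a table. B is a stool. Four stools sit around the table at the −y, +y, −x, +x sides. The gap between each stool and the table is 190 mm.

Each stool's nearest face is 190 mm from the table's bounding box.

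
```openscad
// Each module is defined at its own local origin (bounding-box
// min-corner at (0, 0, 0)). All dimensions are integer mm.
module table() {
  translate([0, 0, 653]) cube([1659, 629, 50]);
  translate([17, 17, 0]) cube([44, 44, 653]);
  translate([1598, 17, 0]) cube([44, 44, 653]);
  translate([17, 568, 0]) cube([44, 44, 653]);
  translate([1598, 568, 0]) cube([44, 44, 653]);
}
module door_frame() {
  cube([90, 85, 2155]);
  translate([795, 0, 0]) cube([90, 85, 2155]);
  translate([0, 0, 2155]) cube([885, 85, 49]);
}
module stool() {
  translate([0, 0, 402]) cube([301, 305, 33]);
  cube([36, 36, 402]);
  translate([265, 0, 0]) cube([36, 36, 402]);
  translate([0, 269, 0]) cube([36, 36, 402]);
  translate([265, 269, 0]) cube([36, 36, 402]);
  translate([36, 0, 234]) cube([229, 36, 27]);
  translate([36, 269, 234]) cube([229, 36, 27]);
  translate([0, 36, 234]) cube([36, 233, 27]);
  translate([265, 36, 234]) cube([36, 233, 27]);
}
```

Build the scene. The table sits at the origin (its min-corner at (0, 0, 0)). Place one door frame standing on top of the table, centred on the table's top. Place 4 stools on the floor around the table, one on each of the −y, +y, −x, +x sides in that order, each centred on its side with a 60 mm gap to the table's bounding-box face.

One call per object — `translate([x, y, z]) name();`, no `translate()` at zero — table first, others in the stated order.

table();
translate([387, 272, 703]) door_frame();
translate([679, -365, 0]) stool();
translate([679, 689, 0]) stool();
translate([-361, 162, 0]) stool();
translate([1719, 162, 0]) stool();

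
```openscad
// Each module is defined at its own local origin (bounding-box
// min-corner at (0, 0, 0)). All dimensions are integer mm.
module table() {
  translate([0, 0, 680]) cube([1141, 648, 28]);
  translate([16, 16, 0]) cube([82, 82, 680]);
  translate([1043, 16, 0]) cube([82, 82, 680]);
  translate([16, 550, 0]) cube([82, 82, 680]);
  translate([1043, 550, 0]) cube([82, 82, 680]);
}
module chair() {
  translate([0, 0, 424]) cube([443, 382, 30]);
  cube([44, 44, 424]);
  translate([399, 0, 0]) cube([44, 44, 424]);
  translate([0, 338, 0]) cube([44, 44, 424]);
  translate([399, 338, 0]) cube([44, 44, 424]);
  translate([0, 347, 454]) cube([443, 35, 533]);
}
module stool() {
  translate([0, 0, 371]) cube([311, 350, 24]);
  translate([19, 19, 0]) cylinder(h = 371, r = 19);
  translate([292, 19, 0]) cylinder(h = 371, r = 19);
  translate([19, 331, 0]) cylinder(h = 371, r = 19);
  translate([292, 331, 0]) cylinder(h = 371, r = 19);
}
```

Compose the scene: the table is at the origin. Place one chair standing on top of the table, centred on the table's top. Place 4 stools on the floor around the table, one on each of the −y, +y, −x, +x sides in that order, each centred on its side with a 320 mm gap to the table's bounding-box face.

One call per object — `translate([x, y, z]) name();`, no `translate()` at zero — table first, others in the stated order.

table();
translate([349, 133, 708]) chair();
translate([415, -670, 0]) stool();
translate([415, 968, 0]) stool();
translate([-631, 149, 0]) stool();
translate([1461, 149, 0]) stool();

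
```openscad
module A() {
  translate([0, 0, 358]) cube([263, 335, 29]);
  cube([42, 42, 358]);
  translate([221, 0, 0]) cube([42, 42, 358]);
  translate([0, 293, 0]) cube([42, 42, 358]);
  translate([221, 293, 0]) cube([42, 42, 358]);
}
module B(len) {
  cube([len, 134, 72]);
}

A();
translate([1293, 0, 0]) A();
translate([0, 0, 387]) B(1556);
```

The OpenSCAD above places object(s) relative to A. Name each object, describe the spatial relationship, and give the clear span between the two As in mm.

Second stool starts at x = 1293; first ends at x = 263; clear span = 1293 − 263 = 1030 mm.

A is a stool. B is a beam. A beam spans the tops of two stools. The clear span between the two stools is 1030 mm.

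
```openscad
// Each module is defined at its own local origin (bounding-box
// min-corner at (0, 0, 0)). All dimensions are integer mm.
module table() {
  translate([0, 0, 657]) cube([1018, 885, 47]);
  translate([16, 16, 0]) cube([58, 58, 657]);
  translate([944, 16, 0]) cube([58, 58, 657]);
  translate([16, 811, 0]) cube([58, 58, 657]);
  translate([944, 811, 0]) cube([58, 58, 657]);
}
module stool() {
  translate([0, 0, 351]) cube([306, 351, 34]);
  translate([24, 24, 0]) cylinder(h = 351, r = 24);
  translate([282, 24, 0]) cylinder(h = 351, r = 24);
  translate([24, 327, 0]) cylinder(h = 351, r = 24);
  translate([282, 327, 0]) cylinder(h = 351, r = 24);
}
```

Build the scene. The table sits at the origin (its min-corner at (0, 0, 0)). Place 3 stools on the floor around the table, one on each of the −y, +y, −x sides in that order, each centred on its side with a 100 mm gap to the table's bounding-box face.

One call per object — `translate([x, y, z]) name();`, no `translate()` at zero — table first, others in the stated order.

table();
translate([356, -451, 0]) stool();
translate([356, 985, 0]) stool();
translate([-406, 267, 0]) stool();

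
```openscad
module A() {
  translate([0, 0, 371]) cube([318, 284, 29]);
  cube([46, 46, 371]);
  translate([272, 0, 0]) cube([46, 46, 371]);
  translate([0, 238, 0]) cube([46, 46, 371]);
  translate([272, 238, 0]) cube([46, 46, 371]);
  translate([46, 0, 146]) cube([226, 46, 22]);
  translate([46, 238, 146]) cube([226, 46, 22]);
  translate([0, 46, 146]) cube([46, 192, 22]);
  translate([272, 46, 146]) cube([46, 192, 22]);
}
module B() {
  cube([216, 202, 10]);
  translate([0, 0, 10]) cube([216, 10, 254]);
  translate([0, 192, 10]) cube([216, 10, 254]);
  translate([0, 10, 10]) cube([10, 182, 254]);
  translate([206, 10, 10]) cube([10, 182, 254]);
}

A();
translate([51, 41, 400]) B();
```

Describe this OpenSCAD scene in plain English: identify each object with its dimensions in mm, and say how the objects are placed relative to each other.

A is a four-legged stool. The seat is a 318×284×29 mm slab whose top surface is at z = 400 mm; four square legs, each 46×46 mm in cross-section, run from the floor (z = 0) to the underside of the seat, each flush with a corner of the seat. Four stretchers, 46 mm wide and 22 mm tall, connect adjacent legs with their undersides at z = 146 mm, each running between the inner faces of the legs it joins and aligned with the legs' outer faces on the other axis.

B is an open storage box with external size 216×202×264 mm and wall thickness 10 mm (the base is also 10 mm thick). The base covers the whole footprint; the four walls stand on the base, with the y-facing walls full-width and the x-facing walls fitting between their inner faces.

The open box is on top of the stool, centred.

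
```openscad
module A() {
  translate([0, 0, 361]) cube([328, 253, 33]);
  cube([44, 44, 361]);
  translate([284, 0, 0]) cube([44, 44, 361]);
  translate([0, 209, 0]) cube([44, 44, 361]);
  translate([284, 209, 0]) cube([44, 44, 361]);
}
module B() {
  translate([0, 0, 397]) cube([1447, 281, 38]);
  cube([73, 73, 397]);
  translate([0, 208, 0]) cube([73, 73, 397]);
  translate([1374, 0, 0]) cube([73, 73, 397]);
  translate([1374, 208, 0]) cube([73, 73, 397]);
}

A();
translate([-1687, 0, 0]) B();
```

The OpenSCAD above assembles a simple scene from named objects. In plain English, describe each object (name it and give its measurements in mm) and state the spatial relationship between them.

A is a four-legged stool. The seat is a 328×253×33 mm slab whose top surface is at z = 394 mm; four square legs, each 44×44 mm in cross-section, run from the floor (z = 0) to the underside of the seat, each flush with a corner of the seat.

B is a bench: a 1447×281 mm seat slab, 38 mm thick, top at z = 435 mm, on four 73×73 mm square legs flush with the seat corners and standing on z = 0.

The bench is on the floor beside the stool on its −x side.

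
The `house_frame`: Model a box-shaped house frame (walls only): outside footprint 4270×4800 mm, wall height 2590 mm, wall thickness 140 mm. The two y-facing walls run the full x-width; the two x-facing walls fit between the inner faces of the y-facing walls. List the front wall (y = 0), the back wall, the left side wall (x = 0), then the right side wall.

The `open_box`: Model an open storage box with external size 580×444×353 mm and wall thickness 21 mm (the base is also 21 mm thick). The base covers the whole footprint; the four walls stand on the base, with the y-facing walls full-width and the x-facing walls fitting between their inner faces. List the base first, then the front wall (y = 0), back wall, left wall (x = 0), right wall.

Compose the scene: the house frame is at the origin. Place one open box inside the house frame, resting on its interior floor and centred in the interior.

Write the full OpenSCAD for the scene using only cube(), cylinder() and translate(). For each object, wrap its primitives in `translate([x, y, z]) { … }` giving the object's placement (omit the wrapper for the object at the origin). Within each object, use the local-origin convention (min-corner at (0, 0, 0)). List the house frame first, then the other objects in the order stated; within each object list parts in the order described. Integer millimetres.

cube([4270, 140, 2590]);
translate([0, 4660, 0]) cube([4270, 140, 2590]);
translate([0, 140, 0]) cube([140, 4520, 2590]);
translate([4130, 140, 0]) cube([140, 4520, 2590]);
translate([1845, 2178, 0]) {
  cube([580, 444, 21]);
  translate([0, 0, 21]) cube([580, 21, 332]);
  translate([0, 423, 21]) cube([580, 21, 332]);
  translate([0, 21, 21]) cube([21, 402, 332]);
  translate([559, 21, 21]) cube([21, 402, 332]);
}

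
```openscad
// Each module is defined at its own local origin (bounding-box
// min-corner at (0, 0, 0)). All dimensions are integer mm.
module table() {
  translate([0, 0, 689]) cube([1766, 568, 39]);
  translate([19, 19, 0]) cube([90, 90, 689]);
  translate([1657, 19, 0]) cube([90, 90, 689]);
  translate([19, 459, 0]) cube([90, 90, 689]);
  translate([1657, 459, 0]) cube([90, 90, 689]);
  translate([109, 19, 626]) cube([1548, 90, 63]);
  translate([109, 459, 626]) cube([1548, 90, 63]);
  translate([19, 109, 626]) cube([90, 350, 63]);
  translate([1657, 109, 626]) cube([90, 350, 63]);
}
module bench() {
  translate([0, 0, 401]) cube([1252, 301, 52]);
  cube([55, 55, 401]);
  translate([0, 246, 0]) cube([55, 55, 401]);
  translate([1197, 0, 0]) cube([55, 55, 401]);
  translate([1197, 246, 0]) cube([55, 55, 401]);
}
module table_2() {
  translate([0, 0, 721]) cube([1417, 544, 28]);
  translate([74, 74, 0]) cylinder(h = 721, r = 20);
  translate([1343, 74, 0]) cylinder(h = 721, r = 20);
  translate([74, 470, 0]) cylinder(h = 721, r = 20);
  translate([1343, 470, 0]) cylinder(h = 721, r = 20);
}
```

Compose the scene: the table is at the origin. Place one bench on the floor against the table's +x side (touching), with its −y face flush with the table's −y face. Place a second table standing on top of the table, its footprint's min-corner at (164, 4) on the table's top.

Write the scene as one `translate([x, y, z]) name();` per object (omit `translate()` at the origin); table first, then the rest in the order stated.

table();
translate([1766, 0, 0]) bench();
translate([164, 4, 728]) table_2();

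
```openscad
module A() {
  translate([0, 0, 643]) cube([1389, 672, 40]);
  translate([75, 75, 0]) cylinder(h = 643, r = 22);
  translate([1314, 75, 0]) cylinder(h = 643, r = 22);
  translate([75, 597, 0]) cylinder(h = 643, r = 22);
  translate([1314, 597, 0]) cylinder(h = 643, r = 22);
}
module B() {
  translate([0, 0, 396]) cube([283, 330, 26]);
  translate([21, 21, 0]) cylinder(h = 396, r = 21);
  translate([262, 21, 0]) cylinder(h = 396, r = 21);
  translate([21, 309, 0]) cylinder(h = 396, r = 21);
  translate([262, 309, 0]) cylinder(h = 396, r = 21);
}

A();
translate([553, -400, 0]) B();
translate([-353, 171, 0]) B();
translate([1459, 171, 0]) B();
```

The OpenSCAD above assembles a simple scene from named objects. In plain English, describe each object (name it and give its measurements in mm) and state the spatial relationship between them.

A is a table: top 1389 mm (x) × 672 mm (y), 40 mm thick, upper face at z = 683 mm, on four round legs of 44 mm diameter, each leg's bounding box inset 53 mm from the nearest pair of top edges, running from z = 0 to the bottom of the top.

B is a four-legged stool. The seat is 283×330 mm, 26 mm thick, top at z = 422 mm. It stands on four round legs, each 42 mm in diameter, from z = 0 to the seat underside, each leg's axis is inset half a diameter from the nearest pair of seat edges (so the leg's bounding box is flush with the corner).

Three stools sit around the table at the −y, −x, +x sides.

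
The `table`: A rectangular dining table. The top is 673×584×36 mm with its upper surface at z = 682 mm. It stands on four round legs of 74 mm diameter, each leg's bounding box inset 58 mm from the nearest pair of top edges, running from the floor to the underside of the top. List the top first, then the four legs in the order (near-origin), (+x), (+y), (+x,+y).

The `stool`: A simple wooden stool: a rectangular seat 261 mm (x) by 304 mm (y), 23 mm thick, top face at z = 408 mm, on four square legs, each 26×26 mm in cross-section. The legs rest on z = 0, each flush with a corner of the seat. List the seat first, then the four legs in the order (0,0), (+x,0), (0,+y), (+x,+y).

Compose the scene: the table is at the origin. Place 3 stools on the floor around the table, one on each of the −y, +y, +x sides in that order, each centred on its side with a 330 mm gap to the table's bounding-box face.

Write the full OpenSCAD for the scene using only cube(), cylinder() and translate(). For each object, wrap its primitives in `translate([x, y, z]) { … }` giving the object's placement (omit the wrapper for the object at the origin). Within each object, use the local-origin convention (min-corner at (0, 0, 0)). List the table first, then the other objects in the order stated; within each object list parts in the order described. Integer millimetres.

translate([0, 0, 646]) cube([673, 584, 36]);
translate([95, 95, 0]) cylinder(h = 646, r = 37);
translate([578, 95, 0]) cylinder(h = 646, r = 37);
translate([95, 489, 0]) cylinder(h = 646, r = 37);
translate([578, 489, 0]) cylinder(h = 646, r = 37);
translate([206, -634, 0]) {
  translate([0, 0, 385]) cube([261, 304, 23]);
  cube([26, 26, 385]);
  translate([235, 0, 0]) cube([26, 26, 385]);
  translate([0, 278, 0]) cube([26, 26, 385]);
  translate([235, 278, 0]) cube([26, 26, 385]);
}
translate([206, 914, 0]) {
  translate([0, 0, 385]) cube([261, 304, 23]);
  cube([26, 26, 385]);
  translate([235, 0, 0]) cube([26, 26, 385]);
  translate([0, 278, 0]) cube([26, 26, 385]);
  translate([235, 278, 0]) cube([26, 26, 385]);
}
translate([1003, 140, 0]) {
  translate([0, 0, 385]) cube([261, 304, 23]);
  cube([26, 26, 385]);
  translate([235, 0, 0]) cube([26, 26, 385]);
  translate([0, 278, 0]) cube([26, 26, 385]);
  translate([235, 278, 0]) cube([26, 26, 385]);
}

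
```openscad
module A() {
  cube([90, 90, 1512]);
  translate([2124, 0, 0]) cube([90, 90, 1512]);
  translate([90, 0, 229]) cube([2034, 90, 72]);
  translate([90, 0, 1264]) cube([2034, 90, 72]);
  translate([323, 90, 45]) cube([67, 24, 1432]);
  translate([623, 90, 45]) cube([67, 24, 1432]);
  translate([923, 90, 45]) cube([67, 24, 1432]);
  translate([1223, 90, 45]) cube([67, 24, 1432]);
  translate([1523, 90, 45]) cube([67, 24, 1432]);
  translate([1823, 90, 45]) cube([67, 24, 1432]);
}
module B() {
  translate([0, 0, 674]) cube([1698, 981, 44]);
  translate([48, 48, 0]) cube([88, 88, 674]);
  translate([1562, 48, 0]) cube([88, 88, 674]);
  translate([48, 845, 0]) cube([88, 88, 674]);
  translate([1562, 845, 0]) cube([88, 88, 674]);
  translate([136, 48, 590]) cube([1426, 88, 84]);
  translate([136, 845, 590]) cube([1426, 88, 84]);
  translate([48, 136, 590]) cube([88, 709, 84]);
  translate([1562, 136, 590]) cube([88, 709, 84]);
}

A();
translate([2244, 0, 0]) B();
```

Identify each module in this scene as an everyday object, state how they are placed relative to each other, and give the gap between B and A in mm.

The table's nearest face is 30 mm from the fence section's +x face.

A is a fence section. B is a table. The table is on the floor beside the fence section on its +x side. The gap between the table and the fence section is 30 mm.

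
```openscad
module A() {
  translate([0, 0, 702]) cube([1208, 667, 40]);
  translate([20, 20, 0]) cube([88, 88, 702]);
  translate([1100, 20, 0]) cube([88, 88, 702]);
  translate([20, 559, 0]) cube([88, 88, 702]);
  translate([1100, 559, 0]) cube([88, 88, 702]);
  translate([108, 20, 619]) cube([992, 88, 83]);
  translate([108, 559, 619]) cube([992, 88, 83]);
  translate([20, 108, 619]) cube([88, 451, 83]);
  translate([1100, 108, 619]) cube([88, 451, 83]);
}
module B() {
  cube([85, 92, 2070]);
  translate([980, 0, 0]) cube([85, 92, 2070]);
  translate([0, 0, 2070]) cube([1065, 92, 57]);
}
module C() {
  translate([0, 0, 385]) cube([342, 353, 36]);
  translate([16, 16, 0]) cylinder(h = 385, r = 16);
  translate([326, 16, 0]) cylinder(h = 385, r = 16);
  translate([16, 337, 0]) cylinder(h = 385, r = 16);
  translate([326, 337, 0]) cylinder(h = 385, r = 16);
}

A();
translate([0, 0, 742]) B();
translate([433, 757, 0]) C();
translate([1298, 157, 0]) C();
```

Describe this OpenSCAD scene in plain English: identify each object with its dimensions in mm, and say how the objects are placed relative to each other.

A is a rectangular dining table. The top is 1208×667×40 mm with its upper surface at z = 742 mm. It stands on four 88×88 mm square legs, each inset 20 mm from the nearest pair of top edges, running from the floor to the underside of the top. Four apron rails, 88 mm thick and 83 mm tall, run between adjacent legs with their top edges flush with the underside of the top and their outer faces flush with the legs' outer faces.

B is a door frame. The clear opening is 895 mm wide and 2070 mm high. Two 85 mm wide jambs, 92 mm deep, stand either side of the opening from the floor to the top of the opening. A 57 mm thick head sits across the top of both jambs, spanning the full outside width of the frame.

C is a simple wooden stool: a rectangular seat 342 mm (x) by 353 mm (y), 36 mm thick, top face at z = 421 mm, on four round legs, each 32 mm in diameter. The legs rest on z = 0, each leg's axis is inset half a diameter from the nearest pair of seat edges (so the leg's bounding box is flush with the corner).

The door frame is on top of the table. Two stools sit around the table at the +y, +x sides.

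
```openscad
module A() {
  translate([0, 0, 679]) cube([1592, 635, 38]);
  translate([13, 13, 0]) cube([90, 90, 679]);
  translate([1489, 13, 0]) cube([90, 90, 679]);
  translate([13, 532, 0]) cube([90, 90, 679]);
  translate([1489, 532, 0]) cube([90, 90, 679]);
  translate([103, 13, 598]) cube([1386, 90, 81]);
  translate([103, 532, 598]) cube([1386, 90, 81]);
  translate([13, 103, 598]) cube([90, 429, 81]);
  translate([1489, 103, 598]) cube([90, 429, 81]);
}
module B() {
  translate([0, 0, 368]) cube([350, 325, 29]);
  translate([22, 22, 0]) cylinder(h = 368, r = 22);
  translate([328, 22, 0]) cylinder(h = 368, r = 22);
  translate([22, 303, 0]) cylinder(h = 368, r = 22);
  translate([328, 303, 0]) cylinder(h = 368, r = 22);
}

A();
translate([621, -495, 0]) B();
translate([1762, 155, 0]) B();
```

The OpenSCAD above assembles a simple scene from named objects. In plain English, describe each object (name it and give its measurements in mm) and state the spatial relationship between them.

A is a table: top 1592 mm (x) × 635 mm (y), 38 mm thick, upper face at z = 717 mm, on four 90×90 mm square legs, each inset 13 mm from the nearest pair of top edges, running from z = 0 to the bottom of the top. Four apron rails, 90 mm thick and 81 mm tall, run between adjacent legs with their top edges flush with the underside of the top and their outer faces flush with the legs' outer faces.

B is a four-legged stool. The seat is 350×325 mm, 29 mm thick, top at z = 397 mm. It stands on four round legs, each 44 mm in diameter, from z = 0 to the seat underside, each leg's axis is inset half a diameter from the nearest pair of seat edges (so the leg's bounding box is flush with the corner).

Two stools sit around the table at the −y, +x sides.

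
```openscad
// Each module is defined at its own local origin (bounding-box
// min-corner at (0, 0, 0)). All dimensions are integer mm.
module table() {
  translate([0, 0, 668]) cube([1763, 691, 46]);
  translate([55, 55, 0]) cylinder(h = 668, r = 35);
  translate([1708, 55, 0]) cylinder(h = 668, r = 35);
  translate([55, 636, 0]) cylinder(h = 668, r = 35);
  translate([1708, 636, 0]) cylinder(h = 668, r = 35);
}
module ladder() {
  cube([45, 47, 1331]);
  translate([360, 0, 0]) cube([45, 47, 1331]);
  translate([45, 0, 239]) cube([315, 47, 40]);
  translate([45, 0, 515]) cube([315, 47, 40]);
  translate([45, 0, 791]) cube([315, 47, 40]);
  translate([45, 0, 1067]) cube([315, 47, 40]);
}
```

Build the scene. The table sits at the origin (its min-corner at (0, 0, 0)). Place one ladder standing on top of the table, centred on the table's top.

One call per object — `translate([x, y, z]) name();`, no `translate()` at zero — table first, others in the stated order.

table();
translate([679, 322, 714]) ladder();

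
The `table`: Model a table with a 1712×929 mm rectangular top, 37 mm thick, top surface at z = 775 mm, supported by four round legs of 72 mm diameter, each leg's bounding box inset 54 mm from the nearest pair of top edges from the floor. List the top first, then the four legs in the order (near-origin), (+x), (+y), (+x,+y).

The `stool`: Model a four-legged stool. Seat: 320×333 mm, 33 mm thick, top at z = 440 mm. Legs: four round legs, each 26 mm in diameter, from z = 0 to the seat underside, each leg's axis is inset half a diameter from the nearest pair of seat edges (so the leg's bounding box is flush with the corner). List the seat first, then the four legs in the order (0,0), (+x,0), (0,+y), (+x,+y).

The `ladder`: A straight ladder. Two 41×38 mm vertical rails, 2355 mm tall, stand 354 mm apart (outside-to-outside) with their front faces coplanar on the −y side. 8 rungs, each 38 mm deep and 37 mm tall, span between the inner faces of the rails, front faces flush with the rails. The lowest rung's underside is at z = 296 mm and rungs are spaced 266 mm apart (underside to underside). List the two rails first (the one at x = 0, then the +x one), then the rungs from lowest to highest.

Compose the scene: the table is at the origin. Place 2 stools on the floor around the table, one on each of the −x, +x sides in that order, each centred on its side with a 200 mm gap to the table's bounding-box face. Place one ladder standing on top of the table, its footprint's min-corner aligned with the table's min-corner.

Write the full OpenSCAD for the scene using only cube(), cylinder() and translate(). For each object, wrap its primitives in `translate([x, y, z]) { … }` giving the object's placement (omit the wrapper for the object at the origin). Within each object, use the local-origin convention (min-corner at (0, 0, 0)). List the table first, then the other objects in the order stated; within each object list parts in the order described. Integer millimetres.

translate([0, 0, 738]) cube([1712, 929, 37]);
translate([90, 90, 0]) cylinder(h = 738, r = 36);
translate([1622, 90, 0]) cylinder(h = 738, r = 36);
translate([90, 839, 0]) cylinder(h = 738, r = 36);
translate([1622, 839, 0]) cylinder(h = 738, r = 36);
translate([-520, 298, 0]) {
  translate([0, 0, 407]) cube([320, 333, 33]);
  translate([13, 13, 0]) cylinder(h = 407, r = 13);
  translate([307, 13, 0]) cylinder(h = 407, r = 13);
  translate([13, 320, 0]) cylinder(h = 407, r = 13);
  translate([307, 320, 0]) cylinder(h = 407, r = 13);
}
translate([1912, 298, 0]) {
  translate([0, 0, 407]) cube([320, 333, 33]);
  translate([13, 13, 0]) cylinder(h = 407, r = 13);
  translate([307, 13, 0]) cylinder(h = 407, r = 13);
  translate([13, 320, 0]) cylinder(h = 407, r = 13);
  translate([307, 320, 0]) cylinder(h = 407, r = 13);
}
translate([0, 0, 775]) {
  cube([41, 38, 2355]);
  translate([313, 0, 0]) cube([41, 38, 2355]);
  translate([41, 0, 296]) cube([272, 38, 37]);
  translate([41, 0, 562]) cube([272, 38, 37]);
  translate([41, 0, 828]) cube([272, 38, 37]);
  translate([41, 0, 1094]) cube([272, 38, 37]);
  translate([41, 0, 1360]) cube([272, 38, 37]);
  translate([41, 0, 1626]) cube([272, 38, 37]);
  translate([41, 0, 1892]) cube([272, 38, 37]);
  translate([41, 0, 2158]) cube([272, 38, 37]);
}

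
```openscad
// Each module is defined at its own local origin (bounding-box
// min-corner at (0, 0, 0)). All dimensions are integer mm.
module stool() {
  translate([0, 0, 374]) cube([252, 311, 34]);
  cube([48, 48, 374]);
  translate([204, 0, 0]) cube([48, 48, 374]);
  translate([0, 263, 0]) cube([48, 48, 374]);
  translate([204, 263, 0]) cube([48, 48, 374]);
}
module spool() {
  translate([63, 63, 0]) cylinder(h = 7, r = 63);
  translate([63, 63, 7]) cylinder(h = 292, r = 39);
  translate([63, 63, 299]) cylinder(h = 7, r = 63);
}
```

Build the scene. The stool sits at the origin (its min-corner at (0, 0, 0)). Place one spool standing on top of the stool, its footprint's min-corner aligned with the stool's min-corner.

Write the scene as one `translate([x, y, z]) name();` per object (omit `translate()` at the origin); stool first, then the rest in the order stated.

stool();
translate([0, 0, 408]) spool();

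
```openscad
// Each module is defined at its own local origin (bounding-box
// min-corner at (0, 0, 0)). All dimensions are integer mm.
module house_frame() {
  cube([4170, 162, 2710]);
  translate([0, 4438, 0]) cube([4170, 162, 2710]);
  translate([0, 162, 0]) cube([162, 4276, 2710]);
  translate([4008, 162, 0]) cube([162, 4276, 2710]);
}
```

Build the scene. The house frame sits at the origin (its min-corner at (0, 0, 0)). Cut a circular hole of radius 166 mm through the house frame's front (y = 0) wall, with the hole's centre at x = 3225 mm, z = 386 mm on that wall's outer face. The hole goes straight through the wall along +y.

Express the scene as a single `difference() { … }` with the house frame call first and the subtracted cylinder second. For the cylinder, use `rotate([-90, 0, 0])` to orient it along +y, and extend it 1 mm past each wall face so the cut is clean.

difference() {
  house_frame();
  translate([3225, -1, 386]) rotate([-90, 0, 0]) cylinder(h = 164, r = 166);
}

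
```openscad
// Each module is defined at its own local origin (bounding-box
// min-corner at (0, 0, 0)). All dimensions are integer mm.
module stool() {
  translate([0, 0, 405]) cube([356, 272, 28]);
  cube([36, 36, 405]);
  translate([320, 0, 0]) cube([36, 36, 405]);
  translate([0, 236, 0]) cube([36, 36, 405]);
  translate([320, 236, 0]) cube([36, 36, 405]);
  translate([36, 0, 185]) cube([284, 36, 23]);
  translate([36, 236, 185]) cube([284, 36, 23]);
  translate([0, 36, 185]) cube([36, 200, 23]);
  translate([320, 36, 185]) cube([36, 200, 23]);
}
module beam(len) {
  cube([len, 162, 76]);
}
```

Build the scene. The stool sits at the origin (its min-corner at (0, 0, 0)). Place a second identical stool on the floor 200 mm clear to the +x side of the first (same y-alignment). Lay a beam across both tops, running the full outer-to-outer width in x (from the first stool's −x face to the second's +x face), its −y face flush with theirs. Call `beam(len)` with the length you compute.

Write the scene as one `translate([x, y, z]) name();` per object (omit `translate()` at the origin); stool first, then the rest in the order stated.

stool();
translate([556, 0, 0]) stool();
translate([0, 0, 433]) beam(912);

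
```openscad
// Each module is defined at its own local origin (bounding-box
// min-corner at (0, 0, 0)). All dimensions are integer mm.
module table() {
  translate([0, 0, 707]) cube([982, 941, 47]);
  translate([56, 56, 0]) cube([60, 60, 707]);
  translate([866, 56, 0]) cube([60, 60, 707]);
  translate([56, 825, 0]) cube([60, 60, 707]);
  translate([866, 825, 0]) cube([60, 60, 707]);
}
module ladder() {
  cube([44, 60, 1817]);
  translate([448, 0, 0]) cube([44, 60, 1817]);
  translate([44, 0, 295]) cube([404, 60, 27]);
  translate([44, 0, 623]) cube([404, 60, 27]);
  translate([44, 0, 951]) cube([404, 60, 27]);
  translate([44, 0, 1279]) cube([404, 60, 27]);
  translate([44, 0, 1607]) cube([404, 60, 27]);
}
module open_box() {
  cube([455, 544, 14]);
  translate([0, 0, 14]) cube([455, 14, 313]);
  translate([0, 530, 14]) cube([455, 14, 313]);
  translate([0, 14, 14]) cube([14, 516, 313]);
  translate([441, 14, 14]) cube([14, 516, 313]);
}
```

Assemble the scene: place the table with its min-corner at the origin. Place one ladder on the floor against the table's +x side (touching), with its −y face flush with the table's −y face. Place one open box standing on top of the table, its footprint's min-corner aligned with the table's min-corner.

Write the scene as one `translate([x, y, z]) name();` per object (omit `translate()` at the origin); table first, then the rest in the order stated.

table();
translate([982, 0, 0]) ladder();
translate([0, 0, 754]) open_box();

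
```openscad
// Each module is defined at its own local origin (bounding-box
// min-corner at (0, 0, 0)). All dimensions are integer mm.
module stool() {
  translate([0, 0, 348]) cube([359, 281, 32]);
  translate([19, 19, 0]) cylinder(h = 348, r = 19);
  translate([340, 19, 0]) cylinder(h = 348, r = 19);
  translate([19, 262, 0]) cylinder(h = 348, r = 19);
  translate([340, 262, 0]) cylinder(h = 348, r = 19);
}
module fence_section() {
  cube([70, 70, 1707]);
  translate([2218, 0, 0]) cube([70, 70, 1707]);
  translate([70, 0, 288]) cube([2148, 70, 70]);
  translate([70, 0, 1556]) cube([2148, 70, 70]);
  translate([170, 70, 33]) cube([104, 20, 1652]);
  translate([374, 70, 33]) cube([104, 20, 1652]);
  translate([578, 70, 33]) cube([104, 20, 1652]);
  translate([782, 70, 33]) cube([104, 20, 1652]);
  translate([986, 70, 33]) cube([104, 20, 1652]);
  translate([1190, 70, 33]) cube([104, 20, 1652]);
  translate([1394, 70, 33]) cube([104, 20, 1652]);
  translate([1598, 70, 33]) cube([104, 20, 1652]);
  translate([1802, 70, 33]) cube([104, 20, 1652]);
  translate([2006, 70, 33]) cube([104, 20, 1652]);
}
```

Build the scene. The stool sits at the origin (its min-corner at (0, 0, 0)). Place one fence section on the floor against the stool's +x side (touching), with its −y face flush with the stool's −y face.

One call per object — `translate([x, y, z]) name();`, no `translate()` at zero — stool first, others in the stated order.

stool();
translate([359, 0, 0]) fence_section();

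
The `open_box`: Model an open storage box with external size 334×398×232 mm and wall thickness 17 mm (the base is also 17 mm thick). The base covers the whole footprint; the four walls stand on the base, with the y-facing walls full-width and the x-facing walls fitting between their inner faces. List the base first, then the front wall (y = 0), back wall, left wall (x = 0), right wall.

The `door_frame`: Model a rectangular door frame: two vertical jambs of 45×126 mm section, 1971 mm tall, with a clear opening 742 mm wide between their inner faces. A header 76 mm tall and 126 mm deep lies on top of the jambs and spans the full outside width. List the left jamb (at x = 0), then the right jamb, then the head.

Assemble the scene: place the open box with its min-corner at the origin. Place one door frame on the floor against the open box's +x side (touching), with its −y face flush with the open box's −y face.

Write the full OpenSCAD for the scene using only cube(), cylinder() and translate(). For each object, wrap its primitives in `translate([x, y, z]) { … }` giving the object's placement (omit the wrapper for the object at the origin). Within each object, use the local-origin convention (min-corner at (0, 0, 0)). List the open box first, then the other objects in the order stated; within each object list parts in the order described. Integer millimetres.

cube([334, 398, 17]);
translate([0, 0, 17]) cube([334, 17, 215]);
translate([0, 381, 17]) cube([334, 17, 215]);
translate([0, 17, 17]) cube([17, 364, 215]);
translate([317, 17, 17]) cube([17, 364, 215]);
translate([334, 0, 0]) {
  cube([45, 126, 1971]);
  translate([787, 0, 0]) cube([45, 126, 1971]);
  translate([0, 0, 1971]) cube([832, 126, 76]);
}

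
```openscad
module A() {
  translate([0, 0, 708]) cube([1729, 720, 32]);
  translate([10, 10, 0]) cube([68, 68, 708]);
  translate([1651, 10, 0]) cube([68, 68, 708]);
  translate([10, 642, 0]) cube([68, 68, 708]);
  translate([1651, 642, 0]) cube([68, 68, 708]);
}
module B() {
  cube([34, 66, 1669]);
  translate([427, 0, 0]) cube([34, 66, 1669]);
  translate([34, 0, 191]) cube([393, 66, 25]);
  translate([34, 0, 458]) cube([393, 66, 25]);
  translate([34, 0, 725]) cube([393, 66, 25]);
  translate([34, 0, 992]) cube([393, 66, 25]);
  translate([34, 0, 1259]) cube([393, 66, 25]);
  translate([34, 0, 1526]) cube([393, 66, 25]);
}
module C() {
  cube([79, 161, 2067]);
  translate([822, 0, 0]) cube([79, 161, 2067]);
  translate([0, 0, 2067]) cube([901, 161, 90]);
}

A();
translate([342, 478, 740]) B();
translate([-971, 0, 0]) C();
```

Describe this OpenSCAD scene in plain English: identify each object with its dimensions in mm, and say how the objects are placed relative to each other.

A is a table with a 1729×720 mm rectangular top, 32 mm thick, top surface at z = 740 mm, supported by four 68×68 mm square legs, each inset 10 mm from the nearest pair of top edges, running from the floor.

B is a straight ladder. Two 34×66 mm vertical rails, 1669 mm tall, stand 461 mm apart (outside-to-outside) with their front faces coplanar on the −y side. 6 rungs, each 66 mm deep and 25 mm tall, span between the inner faces of the rails, front faces flush with the rails. The lowest rung's underside is at z = 191 mm and rungs are spaced 267 mm apart (underside to underside).

C is a door frame. The clear opening is 743 mm wide and 2067 mm high. Two 79 mm wide jambs, 161 mm deep, stand either side of the opening from the floor to the top of the opening. A 90 mm thick head sits across the top of both jambs, spanning the full outside width of the frame.

The ladder is on top of the table. The door frame is on the floor beside the table on its −x side.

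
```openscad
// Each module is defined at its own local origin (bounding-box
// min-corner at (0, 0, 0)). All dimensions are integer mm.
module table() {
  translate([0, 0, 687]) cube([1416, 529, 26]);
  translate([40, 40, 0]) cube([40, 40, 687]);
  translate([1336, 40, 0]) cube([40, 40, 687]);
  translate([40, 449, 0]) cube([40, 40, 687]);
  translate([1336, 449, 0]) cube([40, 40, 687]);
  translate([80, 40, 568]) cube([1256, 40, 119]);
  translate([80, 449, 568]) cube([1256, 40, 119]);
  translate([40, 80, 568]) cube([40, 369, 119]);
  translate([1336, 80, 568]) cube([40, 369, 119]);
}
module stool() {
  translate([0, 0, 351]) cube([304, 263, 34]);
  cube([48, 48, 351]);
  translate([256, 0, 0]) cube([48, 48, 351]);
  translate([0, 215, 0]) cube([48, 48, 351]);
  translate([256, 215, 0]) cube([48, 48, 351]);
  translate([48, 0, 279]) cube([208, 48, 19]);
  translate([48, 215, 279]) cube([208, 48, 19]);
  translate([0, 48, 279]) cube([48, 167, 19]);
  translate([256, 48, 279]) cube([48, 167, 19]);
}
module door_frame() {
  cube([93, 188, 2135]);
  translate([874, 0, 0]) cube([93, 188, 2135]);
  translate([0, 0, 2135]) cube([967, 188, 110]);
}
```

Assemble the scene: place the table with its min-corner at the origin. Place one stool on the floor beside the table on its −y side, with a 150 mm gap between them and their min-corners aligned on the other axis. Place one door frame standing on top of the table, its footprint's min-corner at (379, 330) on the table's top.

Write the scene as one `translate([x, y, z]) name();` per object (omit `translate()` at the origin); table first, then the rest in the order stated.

table();
translate([0, -413, 0]) stool();
translate([379, 330, 713]) door_frame();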